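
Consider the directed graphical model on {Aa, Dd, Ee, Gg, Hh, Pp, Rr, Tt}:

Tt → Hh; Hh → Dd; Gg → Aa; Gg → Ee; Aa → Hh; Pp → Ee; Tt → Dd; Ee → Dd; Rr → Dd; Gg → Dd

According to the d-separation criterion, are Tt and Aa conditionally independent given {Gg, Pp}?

We examine all 6 paths between Tt and Aa:
  1. Tt → Hh ← Aa — Hh:collider[blocks] ⇒ blocked
  2. Tt → Hh → Dd ← Gg → Aa — Hh:chain[open]; Dd:collider[blocks]; Gg:fork[blocks] ⇒ blocked
  3. Tt → Hh → Dd ← Ee ← Gg → Aa — Hh:chain[open]; Dd:collider[blocks]; Ee:chain[open]; Gg:fork[blocks] ⇒ blocked
  4. Tt → Dd ← Hh ← Aa — Dd:collider[blocks]; Hh:chain[open] ⇒ blocked
  5. Tt → Dd ← Gg → Aa — Dd:collider[blocks]; Gg:fork[blocks] ⇒ blocked
  6. Tt → Dd ← Ee ← Gg → Aa — Dd:collider[blocks]; Ee:chain[open]; Gg:fork[blocks] ⇒ blocked
Every path is blocked, so Tt and Aa are d-separated given {Gg, Pp}.

Yes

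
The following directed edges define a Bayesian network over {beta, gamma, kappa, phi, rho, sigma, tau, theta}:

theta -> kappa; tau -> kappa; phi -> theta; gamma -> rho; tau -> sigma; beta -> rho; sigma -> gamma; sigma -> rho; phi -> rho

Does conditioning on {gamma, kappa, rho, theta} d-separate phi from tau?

No — phi and tau are not d-separated given {gamma, kappa, rho, theta}.

Enumerating the 3 paths from phi to tau and testing each for blocking by {gamma, kappa, rho, theta}:
Path 1: phi → rho ← sigma ← tau
  rho is a collider and rho is conditioned on, which opens it; sigma is a chain and sigma is not conditioned on — no node blocks this path, so it is active.
Path 2: phi → rho ← gamma ← sigma ← tau
  gamma is a chain here and gamma is conditioned on, so the path is blocked at gamma.
Path 3: phi → theta → kappa ← tau
  theta is a chain here and theta is conditioned on, so the path is blocked at theta.
At least one path is unblocked, so d-separation fails.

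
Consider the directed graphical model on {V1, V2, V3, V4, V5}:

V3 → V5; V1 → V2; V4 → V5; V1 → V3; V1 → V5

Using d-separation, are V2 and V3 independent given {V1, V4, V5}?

Yes — V2 and V3 are d-separated given {V1, V4, V5}.

Enumerating the 2 paths from V2 to V3 and testing each for blocking by {V1, V4, V5}:
Path 1: V2 ← V1 → V3
  V1 is a fork here and V1 is conditioned on, so the path is blocked at V1.
Path 2: V2 ← V1 → V5 ← V3
  V1 is a fork here and V1 is conditioned on, so the path is blocked at V1.
All paths are blocked; V2 ⊥ V3 | {V1, V4, V5} holds.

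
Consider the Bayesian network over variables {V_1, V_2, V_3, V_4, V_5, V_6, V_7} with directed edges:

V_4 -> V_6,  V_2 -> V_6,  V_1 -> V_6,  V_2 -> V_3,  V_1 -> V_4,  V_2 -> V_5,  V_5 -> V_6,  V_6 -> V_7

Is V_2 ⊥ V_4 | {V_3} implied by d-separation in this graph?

Yes — V_2 and V_4 are d-separated given {V_3}.

We examine all 4 paths between V_2 and V_4:
Path 1: V_2 → V_5 → V_6 ← V_4
  V_6 is a collider here and neither V_6 nor any of its descendants is conditioned on, so the collider stays closed — the path is blocked at V_6.
Path 2: V_2 → V_5 → V_6 ← V_1 → V_4
  V_6 is a collider here and neither V_6 nor any of its descendants is conditioned on, so the collider stays closed — the path is blocked at V_6.
Path 3: V_2 → V_6 ← V_4
  V_6 is a collider here and neither V_6 nor any of its descendants is conditioned on, so the collider stays closed — the path is blocked at V_6.
Path 4: V_2 → V_6 ← V_1 → V_4
  V_6 is a collider here and neither V_6 nor any of its descendants is conditioned on, so the collider stays closed — the path is blocked at V_6.
Every path is blocked, so V_2 and V_4 are d-separated given {V_3}.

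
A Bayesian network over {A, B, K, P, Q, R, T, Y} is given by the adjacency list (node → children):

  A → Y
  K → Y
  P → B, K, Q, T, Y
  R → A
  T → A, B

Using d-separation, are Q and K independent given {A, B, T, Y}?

No — Q and K are not d-separated given {A, B, T, Y}.

4 paths connect Q and K; each must be blocked for d-separation to hold:
Path 1: Q ← P → Y ← K
  P is a fork and P is not conditioned on; Y is a collider and Y is conditioned on, which opens it — no node blocks this path, so it is active.
Path 2: Q ← P → T → A → Y ← K
  T is a chain here and T is conditioned on, so the path is blocked at T.
Path 3: Q ← P → B ← T → A → Y ← K
  T is a fork here and T is conditioned on, so the path is blocked at T.
Path 4: Q ← P → K
  P is a fork and P is not conditioned on — no node blocks this path, so it is active.
At least one path is unblocked, so d-separation fails.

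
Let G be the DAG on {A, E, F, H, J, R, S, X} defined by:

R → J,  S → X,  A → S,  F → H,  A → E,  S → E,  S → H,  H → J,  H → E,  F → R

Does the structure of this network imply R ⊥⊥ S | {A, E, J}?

There are 6 undirected paths between R and S; checking each against the conditioning set {A, E, J}:
Path 1: R → J ← H ← S
  J is a collider and J is conditioned on, which opens it; H is a chain and H is not conditioned on — no node blocks this path, so it is active.
Path 2: R → J ← H → E ← S
  J is a collider and J is conditioned on, which opens it; H is a fork and H is not conditioned on; E is a collider and E is conditioned on, which opens it — no node blocks this path, so it is active.
Path 3: R → J ← H → E ← A → S
  A is a fork here and A is conditioned on, so the path is blocked at A.
Path 4: R ← F → H ← S
  F is a fork and F is not conditioned on; H is a collider and its descendant J is conditioned on, which opens it — no node blocks this path, so it is active.
Path 5: R ← F → H → E ← S
  F is a fork and F is not conditioned on; H is a chain and H is not conditioned on; E is a collider and E is conditioned on, which opens it — no node blocks this path, so it is active.
Path 6: R ← F → H → E ← A → S
  A is a fork here and A is conditioned on, so the path is blocked at A.
Since the path R → J ← H ← S is active, R and S are not d-separated given {A, E, J}.

No — R and S are not d-separated given {A, E, J}.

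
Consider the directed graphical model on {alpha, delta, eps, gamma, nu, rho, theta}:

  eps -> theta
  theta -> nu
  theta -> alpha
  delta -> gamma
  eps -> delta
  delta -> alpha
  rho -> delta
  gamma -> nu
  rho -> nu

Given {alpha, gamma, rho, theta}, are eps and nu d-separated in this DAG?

6 paths connect eps and nu; each must be blocked for d-separation to hold:
Path 1: eps → theta → nu
  theta is a chain here and theta is conditioned on, so the path is blocked at theta.
Path 2: eps → theta → alpha ← delta ← rho → nu
  theta is a chain here and theta is conditioned on, so the path is blocked at theta.
Path 3: eps → theta → alpha ← delta → gamma → nu
  theta is a chain here and theta is conditioned on, so the path is blocked at theta.
Path 4: eps → delta ← rho → nu
  rho is a fork here and rho is conditioned on, so the path is blocked at rho.
Path 5: eps → delta → gamma → nu
  gamma is a chain here and gamma is conditioned on, so the path is blocked at gamma.
Path 6: eps → delta → alpha ← theta → nu
  theta is a fork here and theta is conditioned on, so the path is blocked at theta.
Since every path is blocked, d-separation holds.

Yes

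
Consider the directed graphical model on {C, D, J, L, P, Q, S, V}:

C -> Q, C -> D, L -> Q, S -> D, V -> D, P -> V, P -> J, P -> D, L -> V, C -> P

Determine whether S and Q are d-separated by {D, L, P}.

There are 6 undirected paths between S and Q; checking each against the conditioning set {D, L, P}:
  1. S → D ← C → Q — D:collider[open]; C:fork[open] ⇒ active
  2. S → D ← C → P → V ← L → Q — D:collider[open]; C:fork[open]; P:chain[blocks]; V:collider[open]; L:fork[blocks] ⇒ blocked
  3. S → D ← V ← L → Q — D:collider[open]; V:chain[open]; L:fork[blocks] ⇒ blocked
  4. S → D ← V ← P ← C → Q — D:collider[open]; V:chain[open]; P:chain[blocks]; C:fork[open] ⇒ blocked
  5. S → D ← P ← C → Q — D:collider[open]; P:chain[blocks]; C:fork[open] ⇒ blocked
  6. S → D ← P → V ← L → Q — D:collider[open]; P:fork[blocks]; V:collider[open]; L:fork[blocks] ⇒ blocked
At least one path is unblocked, so d-separation fails.

No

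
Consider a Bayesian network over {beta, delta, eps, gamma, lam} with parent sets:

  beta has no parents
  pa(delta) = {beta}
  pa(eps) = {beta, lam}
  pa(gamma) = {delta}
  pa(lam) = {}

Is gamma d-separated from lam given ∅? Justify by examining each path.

There is one path between gamma and lam:
Path 1: gamma ← delta ← beta → eps ← lam
  eps is a collider here and neither eps nor any of its descendants is conditioned on, so the collider stays closed — the path is blocked at eps.
All paths are blocked; gamma ⊥ lam | ∅ holds.

Yes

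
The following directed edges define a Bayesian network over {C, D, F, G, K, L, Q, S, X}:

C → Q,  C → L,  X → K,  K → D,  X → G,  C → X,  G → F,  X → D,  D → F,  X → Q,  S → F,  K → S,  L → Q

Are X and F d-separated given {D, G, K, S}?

There are 5 undirected paths between X and F; checking each against the conditioning set {D, G, K, S}:
Path 1: X → G → F
  G is a chain here and G is conditioned on, so the path is blocked at G.
Path 2: X → K → S → F
  K is a chain here and K is conditioned on, so the path is blocked at K.
Path 3: X → K → D → F
  K is a chain here and K is conditioned on, so the path is blocked at K.
Path 4: X → D → F
  D is a chain here and D is conditioned on, so the path is blocked at D.
Path 5: X → D ← K → S → F
  K is a fork here and K is conditioned on, so the path is blocked at K.
Every path is blocked, so X and F are d-separated given {D, G, K, S}.

Yes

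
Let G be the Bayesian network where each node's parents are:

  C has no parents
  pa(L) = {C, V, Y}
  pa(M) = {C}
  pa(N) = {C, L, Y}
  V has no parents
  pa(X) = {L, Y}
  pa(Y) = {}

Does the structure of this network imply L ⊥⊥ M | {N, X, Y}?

We examine all 4 paths between L and M:
Path 1: L → X ← Y → N ← C → M
  Y is a fork here and Y is conditioned on, so the path is blocked at Y.
Path 2: L → N ← C → M
  N is a collider and N is conditioned on, which opens it; C is a fork and C is not conditioned on — no node blocks this path, so it is active.
Path 3: L ← Y → N ← C → M
  Y is a fork here and Y is conditioned on, so the path is blocked at Y.
Path 4: L ← C → M
  C is a fork and C is not conditioned on — no node blocks this path, so it is active.
At least one path is unblocked, so d-separation fails.

No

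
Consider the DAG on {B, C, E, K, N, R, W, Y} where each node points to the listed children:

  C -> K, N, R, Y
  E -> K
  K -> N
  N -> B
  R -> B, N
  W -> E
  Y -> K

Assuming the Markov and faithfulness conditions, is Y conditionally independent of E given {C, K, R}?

No

5 paths connect Y and E; each must be blocked for d-separation to hold:
Path 1: Y ← C → K ← E
  C is a fork here and C is conditioned on, so the path is blocked at C.
Path 2: Y ← C → R → B ← N ← K ← E
  C is a fork here and C is conditioned on, so the path is blocked at C.
Path 3: Y ← C → R → N ← K ← E
  C is a fork here and C is conditioned on, so the path is blocked at C.
Path 4: Y ← C → N ← K ← E
  C is a fork here and C is conditioned on, so the path is blocked at C.
Path 5: Y → K ← E
  K is a collider and K is conditioned on, which opens it — no node blocks this path, so it is active.
Because an active path exists, Y and E are not d-separated.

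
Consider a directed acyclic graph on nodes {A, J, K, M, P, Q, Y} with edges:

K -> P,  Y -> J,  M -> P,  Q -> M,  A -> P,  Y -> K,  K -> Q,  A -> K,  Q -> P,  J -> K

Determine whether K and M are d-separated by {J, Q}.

We examine all 6 paths between K and M:
Path 1: K → Q → P ← M
  Q is a chain here and Q is conditioned on, so the path is blocked at Q.
Path 2: K → Q → M
  Q is a chain here and Q is conditioned on, so the path is blocked at Q.
Path 3: K ← A → P ← Q → M
  P is a collider here and neither P nor any of its descendants is conditioned on, so the collider stays closed — the path is blocked at P.
Path 4: K ← A → P ← M
  P is a collider here and neither P nor any of its descendants is conditioned on, so the collider stays closed — the path is blocked at P.
Path 5: K → P ← Q → M
  P is a collider here and neither P nor any of its descendants is conditioned on, so the collider stays closed — the path is blocked at P.
Path 6: K → P ← M
  P is a collider here and neither P nor any of its descendants is conditioned on, so the collider stays closed — the path is blocked at P.
All paths are blocked; K ⊥ M | {J, Q} holds.

Yes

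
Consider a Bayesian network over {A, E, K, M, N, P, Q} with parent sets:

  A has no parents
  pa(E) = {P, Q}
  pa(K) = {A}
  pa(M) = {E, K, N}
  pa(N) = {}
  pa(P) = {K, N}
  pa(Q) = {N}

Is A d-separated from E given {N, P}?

Yes

There are 6 undirected paths between A and E; checking each against the conditioning set {N, P}:
Path 1: A → K → P → E
  P is a chain here and P is conditioned on, so the path is blocked at P.
Path 2: A → K → P ← N → M ← E
  N is a fork here and N is conditioned on, so the path is blocked at N.
Path 3: A → K → P ← N → Q → E
  N is a fork here and N is conditioned on, so the path is blocked at N.
Path 4: A → K → M ← E
  M is a collider here and neither M nor any of its descendants is conditioned on, so the collider stays closed — the path is blocked at M.
Path 5: A → K → M ← N → P → E
  M is a collider here and neither M nor any of its descendants is conditioned on, so the collider stays closed — the path is blocked at M.
Path 6: A → K → M ← N → Q → E
  M is a collider here and neither M nor any of its descendants is conditioned on, so the collider stays closed — the path is blocked at M.
All paths are blocked; A ⊥ E | {N, P} holds.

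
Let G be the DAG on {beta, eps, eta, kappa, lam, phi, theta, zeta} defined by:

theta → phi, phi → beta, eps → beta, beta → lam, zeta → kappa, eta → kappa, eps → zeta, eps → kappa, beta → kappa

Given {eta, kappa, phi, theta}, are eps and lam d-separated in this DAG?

No — eps and lam are not d-separated given {eta, kappa, phi, theta}.

We examine all 3 paths between eps and lam:
Path 1: eps → kappa ← beta → lam
  kappa is a collider and kappa is conditioned on, which opens it; beta is a fork and beta is not conditioned on — no node blocks this path, so it is active.
Path 2: eps → zeta → kappa ← beta → lam
  zeta is a chain and zeta is not conditioned on; kappa is a collider and kappa is conditioned on, which opens it; beta is a fork and beta is not conditioned on — no node blocks this path, so it is active.
Path 3: eps → beta → lam
  beta is a chain and beta is not conditioned on — no node blocks this path, so it is active.
Since the path eps → kappa ← beta → lam is active, eps and lam are not d-separated given {eta, kappa, phi, theta}.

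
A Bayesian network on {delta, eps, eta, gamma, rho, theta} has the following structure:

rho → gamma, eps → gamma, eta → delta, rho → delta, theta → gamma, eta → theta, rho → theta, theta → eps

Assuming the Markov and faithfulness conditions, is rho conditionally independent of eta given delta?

No

4 paths connect rho and eta; each must be blocked for d-separation to hold:
  1. rho → delta ← eta — delta:collider[open] ⇒ active
  2. rho → theta ← eta — theta:collider[blocks] ⇒ blocked
  3. rho → gamma ← theta ← eta — gamma:collider[blocks]; theta:chain[open] ⇒ blocked
  4. rho → gamma ← eps ← theta ← eta — gamma:collider[blocks]; eps:chain[open]; theta:chain[open] ⇒ blocked
Because an active path exists, rho and eta are not d-separated.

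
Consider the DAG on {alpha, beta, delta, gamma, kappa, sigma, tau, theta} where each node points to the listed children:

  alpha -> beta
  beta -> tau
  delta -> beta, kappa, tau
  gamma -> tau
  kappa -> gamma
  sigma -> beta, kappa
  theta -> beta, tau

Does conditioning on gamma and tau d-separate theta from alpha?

6 paths connect theta and alpha; each must be blocked for d-separation to hold:
  1. theta → beta ← alpha — beta:collider[open] ⇒ active
  2. theta → tau ← beta ← alpha — tau:collider[open]; beta:chain[open] ⇒ active
  3. theta → tau ← delta → beta ← alpha — tau:collider[open]; delta:fork[open]; beta:collider[open] ⇒ active
  4. theta → tau ← delta → kappa ← sigma → beta ← alpha — tau:collider[open]; delta:fork[open]; kappa:collider[open]; sigma:fork[open]; beta:collider[open] ⇒ active
  5. theta → tau ← gamma ← kappa ← sigma → beta ← alpha — tau:collider[open]; gamma:chain[blocks]; kappa:chain[open]; sigma:fork[open]; beta:collider[open] ⇒ blocked
  6. theta → tau ← gamma ← kappa ← delta → beta ← alpha — tau:collider[open]; gamma:chain[blocks]; kappa:chain[open]; delta:fork[open]; beta:collider[open] ⇒ blocked
Because an active path exists, theta and alpha are not d-separated.

No — theta and alpha are not d-separated given {gamma, tau}.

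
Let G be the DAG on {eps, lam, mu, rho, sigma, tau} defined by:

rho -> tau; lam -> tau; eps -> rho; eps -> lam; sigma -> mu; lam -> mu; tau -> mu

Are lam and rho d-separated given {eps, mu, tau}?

We examine all 3 paths between lam and rho:
  1. lam → tau ← rho — tau:collider[open] ⇒ active
  2. lam ← eps → rho — eps:fork[blocks] ⇒ blocked
  3. lam → mu ← tau ← rho — mu:collider[open]; tau:chain[blocks] ⇒ blocked
Since the path lam → tau ← rho is active, lam and rho are not d-separated given {eps, mu, tau}.

No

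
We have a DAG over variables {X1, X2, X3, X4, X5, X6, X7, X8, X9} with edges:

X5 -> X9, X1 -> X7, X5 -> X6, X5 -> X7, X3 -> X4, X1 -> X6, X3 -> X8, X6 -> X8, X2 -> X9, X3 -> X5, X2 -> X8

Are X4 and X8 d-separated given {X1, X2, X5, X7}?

There are 4 undirected paths between X4 and X8; checking each against the conditioning set {X1, X2, X5, X7}:
Path 1: X4 ← X3 → X5 → X7 ← X1 → X6 → X8
  X5 is a chain here and X5 is conditioned on, so the path is blocked at X5.
Path 2: X4 ← X3 → X5 → X6 → X8
  X5 is a chain here and X5 is conditioned on, so the path is blocked at X5.
Path 3: X4 ← X3 → X5 → X9 ← X2 → X8
  X5 is a chain here and X5 is conditioned on, so the path is blocked at X5.
Path 4: X4 ← X3 → X8
  X3 is a fork and X3 is not conditioned on — no node blocks this path, so it is active.
Because an active path exists, X4 and X8 are not d-separated.

No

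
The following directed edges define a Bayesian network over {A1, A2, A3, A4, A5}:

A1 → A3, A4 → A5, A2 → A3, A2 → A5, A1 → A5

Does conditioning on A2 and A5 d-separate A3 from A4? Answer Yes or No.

No

2 paths connect A3 and A4; each must be blocked for d-separation to hold:
  1. A3 ← A2 → A5 ← A4 — A2:fork[blocks]; A5:collider[open] ⇒ blocked
  2. A3 ← A1 → A5 ← A4 — A1:fork[open]; A5:collider[open] ⇒ active
Since the path A3 ← A1 → A5 ← A4 is active, A3 and A4 are not d-separated given {A2, A5}.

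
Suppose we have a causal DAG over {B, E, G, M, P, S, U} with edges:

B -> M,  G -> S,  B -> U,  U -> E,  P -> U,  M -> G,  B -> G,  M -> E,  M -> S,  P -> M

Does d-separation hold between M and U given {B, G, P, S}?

Yes

Enumerating the 5 paths from M to U and testing each for blocking by {B, G, P, S}:
Path 1: M → S ← G ← B → U
  G is a chain here and G is conditioned on, so the path is blocked at G.
Path 2: M ← P → U
  P is a fork here and P is conditioned on, so the path is blocked at P.
Path 3: M → E ← U
  E is a collider here and neither E nor any of its descendants is conditioned on, so the collider stays closed — the path is blocked at E.
Path 4: M ← B → U
  B is a fork here and B is conditioned on, so the path is blocked at B.
Path 5: M → G ← B → U
  B is a fork here and B is conditioned on, so the path is blocked at B.
Every path is blocked, so M and U are d-separated given {B, G, P, S}.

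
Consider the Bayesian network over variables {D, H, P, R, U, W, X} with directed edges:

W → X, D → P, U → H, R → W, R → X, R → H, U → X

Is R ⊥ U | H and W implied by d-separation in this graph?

No — R and U are not d-separated given {H, W}.

We examine all 3 paths between R and U:
  1. R → W → X ← U — W:chain[blocks]; X:collider[blocks] ⇒ blocked
  2. R → X ← U — X:collider[blocks] ⇒ blocked
  3. R → H ← U — H:collider[open] ⇒ active
Because an active path exists, R and U are not d-separated.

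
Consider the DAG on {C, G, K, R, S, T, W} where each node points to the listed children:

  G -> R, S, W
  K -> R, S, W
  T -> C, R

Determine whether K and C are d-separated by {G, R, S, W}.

There are 3 undirected paths between K and C; checking each against the conditioning set {G, R, S, W}:
Path 1: K → R ← T → C
  R is a collider and R is conditioned on, which opens it; T is a fork and T is not conditioned on — no node blocks this path, so it is active.
Path 2: K → W ← G → R ← T → C
  G is a fork here and G is conditioned on, so the path is blocked at G.
Path 3: K → S ← G → R ← T → C
  G is a fork here and G is conditioned on, so the path is blocked at G.
Because an active path exists, K and C are not d-separated.

No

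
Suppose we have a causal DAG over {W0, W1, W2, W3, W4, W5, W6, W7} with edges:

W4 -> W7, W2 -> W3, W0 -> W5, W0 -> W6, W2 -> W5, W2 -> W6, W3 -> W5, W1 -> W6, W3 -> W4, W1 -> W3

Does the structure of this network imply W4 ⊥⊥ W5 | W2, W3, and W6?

There are 5 undirected paths between W4 and W5; checking each against the conditioning set {W2, W3, W6}:
Path 1: W4 ← W3 → W5
  W3 is a fork here and W3 is conditioned on, so the path is blocked at W3.
Path 2: W4 ← W3 ← W2 → W5
  W3 is a chain here and W3 is conditioned on, so the path is blocked at W3.
Path 3: W4 ← W3 ← W2 → W6 ← W0 → W5
  W3 is a chain here and W3 is conditioned on, so the path is blocked at W3.
Path 4: W4 ← W3 ← W1 → W6 ← W2 → W5
  W3 is a chain here and W3 is conditioned on, so the path is blocked at W3.
Path 5: W4 ← W3 ← W1 → W6 ← W0 → W5
  W3 is a chain here and W3 is conditioned on, so the path is blocked at W3.
Since every path is blocked, d-separation holds.

Yes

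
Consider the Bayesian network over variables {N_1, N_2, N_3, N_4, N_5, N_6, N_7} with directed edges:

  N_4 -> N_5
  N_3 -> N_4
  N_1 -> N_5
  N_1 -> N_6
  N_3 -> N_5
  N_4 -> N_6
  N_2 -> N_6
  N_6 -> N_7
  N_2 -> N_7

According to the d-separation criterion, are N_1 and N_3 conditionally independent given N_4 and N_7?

Yes

We examine all 4 paths between N_1 and N_3:
  1. N_1 → N_5 ← N_4 ← N_3 — N_5:collider[blocks]; N_4:chain[blocks] ⇒ blocked
  2. N_1 → N_5 ← N_3 — N_5:collider[blocks] ⇒ blocked
  3. N_1 → N_6 ← N_4 → N_5 ← N_3 — N_6:collider[open]; N_4:fork[blocks]; N_5:collider[blocks] ⇒ blocked
  4. N_1 → N_6 ← N_4 ← N_3 — N_6:collider[open]; N_4:chain[blocks] ⇒ blocked
Every path is blocked, so N_1 and N_3 are d-separated given {N_4, N_7}.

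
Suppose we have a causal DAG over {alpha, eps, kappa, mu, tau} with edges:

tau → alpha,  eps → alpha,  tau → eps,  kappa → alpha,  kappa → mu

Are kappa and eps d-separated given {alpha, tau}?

No

We examine all 2 paths between kappa and eps:
Path 1: kappa → alpha ← eps
  alpha is a collider and alpha is conditioned on, which opens it — no node blocks this path, so it is active.
Path 2: kappa → alpha ← tau → eps
  tau is a fork here and tau is conditioned on, so the path is blocked at tau.
Since the path kappa → alpha ← eps is active, kappa and eps are not d-separated given {alpha, tau}.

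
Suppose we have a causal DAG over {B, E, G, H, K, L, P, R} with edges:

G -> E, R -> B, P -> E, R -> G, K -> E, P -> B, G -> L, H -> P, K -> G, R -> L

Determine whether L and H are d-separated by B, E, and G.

No

Enumerating the 6 paths from L to H and testing each for blocking by {B, E, G}:
Path 1: L ← G → E ← P ← H
  G is a fork here and G is conditioned on, so the path is blocked at G.
Path 2: L ← G ← K → E ← P ← H
  G is a chain here and G is conditioned on, so the path is blocked at G.
Path 3: L ← G ← R → B ← P ← H
  G is a chain here and G is conditioned on, so the path is blocked at G.
Path 4: L ← R → G → E ← P ← H
  G is a chain here and G is conditioned on, so the path is blocked at G.
Path 5: L ← R → G ← K → E ← P ← H
  R is a fork and R is not conditioned on; G is a collider and G is conditioned on, which opens it; K is a fork and K is not conditioned on; E is a collider and E is conditioned on, which opens it; P is a chain and P is not conditioned on — no node blocks this path, so it is active.
Path 6: L ← R → B ← P ← H
  R is a fork and R is not conditioned on; B is a collider and B is conditioned on, which opens it; P is a chain and P is not conditioned on — no node blocks this path, so it is active.
At least one path is unblocked, so d-separation fails.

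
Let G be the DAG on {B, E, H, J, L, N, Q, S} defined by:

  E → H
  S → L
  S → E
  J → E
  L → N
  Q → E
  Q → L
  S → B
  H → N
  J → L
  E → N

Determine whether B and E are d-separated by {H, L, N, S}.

Enumerating the 5 paths from B to E and testing each for blocking by {H, L, N, S}:
Path 1: B ← S → E
  S is a fork here and S is conditioned on, so the path is blocked at S.
Path 2: B ← S → L ← Q → E
  S is a fork here and S is conditioned on, so the path is blocked at S.
Path 3: B ← S → L → N ← E
  S is a fork here and S is conditioned on, so the path is blocked at S.
Path 4: B ← S → L → N ← H ← E
  S is a fork here and S is conditioned on, so the path is blocked at S.
Path 5: B ← S → L ← J → E
  S is a fork here and S is conditioned on, so the path is blocked at S.
Every path is blocked, so B and E are d-separated given {H, L, N, S}.

Yes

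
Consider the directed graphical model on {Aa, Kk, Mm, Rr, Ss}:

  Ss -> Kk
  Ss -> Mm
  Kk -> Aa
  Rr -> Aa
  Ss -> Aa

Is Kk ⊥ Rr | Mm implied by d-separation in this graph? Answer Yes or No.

Enumerating the 2 paths from Kk to Rr and testing each for blocking by {Mm}:
  1. Kk ← Ss → Aa ← Rr — Ss:fork[open]; Aa:collider[blocks] ⇒ blocked
  2. Kk → Aa ← Rr — Aa:collider[blocks] ⇒ blocked
All paths are blocked; Kk ⊥ Rr | {Mm} holds.

Yes — Kk and Rr are d-separated given {Mm}.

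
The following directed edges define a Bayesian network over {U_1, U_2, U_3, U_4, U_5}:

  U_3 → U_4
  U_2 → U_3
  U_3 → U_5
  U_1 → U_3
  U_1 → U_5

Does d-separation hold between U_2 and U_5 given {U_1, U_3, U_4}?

We examine all 2 paths between U_2 and U_5:
Path 1: U_2 → U_3 ← U_1 → U_5
  U_1 is a fork here and U_1 is conditioned on, so the path is blocked at U_1.
Path 2: U_2 → U_3 → U_5
  U_3 is a chain here and U_3 is conditioned on, so the path is blocked at U_3.
All paths are blocked; U_2 ⊥ U_5 | {U_1, U_3, U_4} holds.

Yes — U_2 and U_5 are d-separated given {U_1, U_3, U_4}.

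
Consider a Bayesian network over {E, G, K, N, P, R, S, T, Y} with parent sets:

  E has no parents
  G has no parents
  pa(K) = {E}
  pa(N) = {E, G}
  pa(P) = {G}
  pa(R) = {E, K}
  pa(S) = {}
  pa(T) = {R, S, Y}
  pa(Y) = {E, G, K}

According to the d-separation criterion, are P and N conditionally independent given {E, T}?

No — P and N are not d-separated given {E, T}.

6 paths connect P and N; each must be blocked for d-separation to hold:
Path 1: P ← G → N
  G is a fork and G is not conditioned on — no node blocks this path, so it is active.
Path 2: P ← G → Y ← E → N
  E is a fork here and E is conditioned on, so the path is blocked at E.
Path 3: P ← G → Y → T ← R ← E → N
  E is a fork here and E is conditioned on, so the path is blocked at E.
Path 4: P ← G → Y → T ← R ← K ← E → N
  E is a fork here and E is conditioned on, so the path is blocked at E.
Path 5: P ← G → Y ← K ← E → N
  E is a fork here and E is conditioned on, so the path is blocked at E.
Path 6: P ← G → Y ← K → R ← E → N
  E is a fork here and E is conditioned on, so the path is blocked at E.
Because an active path exists, P and N are not d-separated.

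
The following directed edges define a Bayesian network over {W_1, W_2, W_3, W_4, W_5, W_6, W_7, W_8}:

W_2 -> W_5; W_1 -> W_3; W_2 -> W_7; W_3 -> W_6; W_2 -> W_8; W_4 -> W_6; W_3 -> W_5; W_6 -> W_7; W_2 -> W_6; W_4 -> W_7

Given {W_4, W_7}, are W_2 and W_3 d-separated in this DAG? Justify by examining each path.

No — W_2 and W_3 are not d-separated given {W_4, W_7}.

We examine all 4 paths between W_2 and W_3:
  1. W_2 → W_5 ← W_3 — W_5:collider[blocks] ⇒ blocked
  2. W_2 → W_7 ← W_4 → W_6 ← W_3 — W_7:collider[open]; W_4:fork[blocks]; W_6:collider[open] ⇒ blocked
  3. W_2 → W_7 ← W_6 ← W_3 — W_7:collider[open]; W_6:chain[open] ⇒ active
  4. W_2 → W_6 ← W_3 — W_6:collider[open] ⇒ active
At least one path is unblocked, so d-separation fails.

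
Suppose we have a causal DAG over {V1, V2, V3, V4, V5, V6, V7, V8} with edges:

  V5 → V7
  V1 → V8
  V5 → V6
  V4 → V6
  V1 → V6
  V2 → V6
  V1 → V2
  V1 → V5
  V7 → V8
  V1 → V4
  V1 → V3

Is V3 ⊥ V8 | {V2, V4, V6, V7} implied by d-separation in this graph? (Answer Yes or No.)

5 paths connect V3 and V8; each must be blocked for d-separation to hold:
Path 1: V3 ← V1 → V6 ← V5 → V7 → V8
  V7 is a chain here and V7 is conditioned on, so the path is blocked at V7.
Path 2: V3 ← V1 → V4 → V6 ← V5 → V7 → V8
  V4 is a chain here and V4 is conditioned on, so the path is blocked at V4.
Path 3: V3 ← V1 → V5 → V7 → V8
  V7 is a chain here and V7 is conditioned on, so the path is blocked at V7.
Path 4: V3 ← V1 → V2 → V6 ← V5 → V7 → V8
  V2 is a chain here and V2 is conditioned on, so the path is blocked at V2.
Path 5: V3 ← V1 → V8
  V1 is a fork and V1 is not conditioned on — no node blocks this path, so it is active.
At least one path is unblocked, so d-separation fails.

No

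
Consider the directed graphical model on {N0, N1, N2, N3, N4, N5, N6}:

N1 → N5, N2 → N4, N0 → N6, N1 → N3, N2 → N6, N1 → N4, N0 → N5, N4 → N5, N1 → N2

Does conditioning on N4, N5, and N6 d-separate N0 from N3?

There are 6 undirected paths between N0 and N3; checking each against the conditioning set {N4, N5, N6}:
Path 1: N0 → N6 ← N2 ← N1 → N3
  N6 is a collider and N6 is conditioned on, which opens it; N2 is a chain and N2 is not conditioned on; N1 is a fork and N1 is not conditioned on — no node blocks this path, so it is active.
Path 2: N0 → N6 ← N2 → N4 ← N1 → N3
  N6 is a collider and N6 is conditioned on, which opens it; N2 is a fork and N2 is not conditioned on; N4 is a collider and N4 is conditioned on, which opens it; N1 is a fork and N1 is not conditioned on — no node blocks this path, so it is active.
Path 3: N0 → N6 ← N2 → N4 → N5 ← N1 → N3
  N4 is a chain here and N4 is conditioned on, so the path is blocked at N4.
Path 4: N0 → N5 ← N1 → N3
  N5 is a collider and N5 is conditioned on, which opens it; N1 is a fork and N1 is not conditioned on — no node blocks this path, so it is active.
Path 5: N0 → N5 ← N4 ← N2 ← N1 → N3
  N4 is a chain here and N4 is conditioned on, so the path is blocked at N4.
Path 6: N0 → N5 ← N4 ← N1 → N3
  N4 is a chain here and N4 is conditioned on, so the path is blocked at N4.
At least one path is unblocked, so d-separation fails.

No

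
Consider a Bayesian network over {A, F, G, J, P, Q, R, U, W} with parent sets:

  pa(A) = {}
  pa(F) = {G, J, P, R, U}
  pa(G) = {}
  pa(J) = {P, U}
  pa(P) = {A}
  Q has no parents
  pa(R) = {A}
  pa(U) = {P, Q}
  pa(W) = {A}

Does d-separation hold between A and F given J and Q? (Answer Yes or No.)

6 paths connect A and F; each must be blocked for d-separation to hold:
Path 1: A → P → J → F
  J is a chain here and J is conditioned on, so the path is blocked at J.
Path 2: A → P → J ← U → F
  P is a chain and P is not conditioned on; J is a collider and J is conditioned on, which opens it; U is a fork and U is not conditioned on — no node blocks this path, so it is active.
Path 3: A → P → F
  P is a chain and P is not conditioned on — no node blocks this path, so it is active.
Path 4: A → P → U → J → F
  J is a chain here and J is conditioned on, so the path is blocked at J.
Path 5: A → P → U → F
  P is a chain and P is not conditioned on; U is a chain and U is not conditioned on — no node blocks this path, so it is active.
Path 6: A → R → F
  R is a chain and R is not conditioned on — no node blocks this path, so it is active.
Since the path A → P → J ← U → F is active, A and F are not d-separated given {J, Q}.

No — A and F are not d-separated given {J, Q}.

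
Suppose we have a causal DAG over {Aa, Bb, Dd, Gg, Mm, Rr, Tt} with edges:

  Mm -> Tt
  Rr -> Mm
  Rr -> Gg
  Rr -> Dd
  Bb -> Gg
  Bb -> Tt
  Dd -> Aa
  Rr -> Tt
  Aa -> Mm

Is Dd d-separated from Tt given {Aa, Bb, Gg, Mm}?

No

We examine all 6 paths between Dd and Tt:
Path 1: Dd ← Rr → Mm → Tt
  Mm is a chain here and Mm is conditioned on, so the path is blocked at Mm.
Path 2: Dd ← Rr → Tt
  Rr is a fork and Rr is not conditioned on — no node blocks this path, so it is active.
Path 3: Dd ← Rr → Gg ← Bb → Tt
  Bb is a fork here and Bb is conditioned on, so the path is blocked at Bb.
Path 4: Dd → Aa → Mm → Tt
  Aa is a chain here and Aa is conditioned on, so the path is blocked at Aa.
Path 5: Dd → Aa → Mm ← Rr → Tt
  Aa is a chain here and Aa is conditioned on, so the path is blocked at Aa.
Path 6: Dd → Aa → Mm ← Rr → Gg ← Bb → Tt
  Aa is a chain here and Aa is conditioned on, so the path is blocked at Aa.
Since the path Dd ← Rr → Tt is active, Dd and Tt are not d-separated given {Aa, Bb, Gg, Mm}.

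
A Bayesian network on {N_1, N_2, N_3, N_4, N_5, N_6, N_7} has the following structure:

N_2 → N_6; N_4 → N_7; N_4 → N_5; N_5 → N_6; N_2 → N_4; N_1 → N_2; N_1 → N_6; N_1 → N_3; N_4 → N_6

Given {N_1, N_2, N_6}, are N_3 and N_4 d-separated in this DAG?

Yes

Enumerating the 6 paths from N_3 to N_4 and testing each for blocking by {N_1, N_2, N_6}:
Path 1: N_3 ← N_1 → N_2 → N_4
  N_1 is a fork here and N_1 is conditioned on, so the path is blocked at N_1.
Path 2: N_3 ← N_1 → N_2 → N_6 ← N_5 ← N_4
  N_1 is a fork here and N_1 is conditioned on, so the path is blocked at N_1.
Path 3: N_3 ← N_1 → N_2 → N_6 ← N_4
  N_1 is a fork here and N_1 is conditioned on, so the path is blocked at N_1.
Path 4: N_3 ← N_1 → N_6 ← N_2 → N_4
  N_1 is a fork here and N_1 is conditioned on, so the path is blocked at N_1.
Path 5: N_3 ← N_1 → N_6 ← N_5 ← N_4
  N_1 is a fork here and N_1 is conditioned on, so the path is blocked at N_1.
Path 6: N_3 ← N_1 → N_6 ← N_4
  N_1 is a fork here and N_1 is conditioned on, so the path is blocked at N_1.
Every path is blocked, so N_3 and N_4 are d-separated given {N_1, N_2, N_6}.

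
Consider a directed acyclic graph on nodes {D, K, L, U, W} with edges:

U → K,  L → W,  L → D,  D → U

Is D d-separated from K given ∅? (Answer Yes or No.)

No

There is one path between D and K:
  1. D → U → K — U:chain[open] ⇒ active
At least one path is unblocked, so d-separation fails.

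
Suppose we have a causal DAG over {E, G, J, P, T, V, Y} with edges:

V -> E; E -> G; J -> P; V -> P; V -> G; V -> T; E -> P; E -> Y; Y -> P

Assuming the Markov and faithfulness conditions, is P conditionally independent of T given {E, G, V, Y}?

Enumerating the 5 paths from P to T and testing each for blocking by {E, G, V, Y}:
  1. P ← Y ← E → G ← V → T — Y:chain[blocks]; E:fork[blocks]; G:collider[open]; V:fork[blocks] ⇒ blocked
  2. P ← Y ← E ← V → T — Y:chain[blocks]; E:chain[blocks]; V:fork[blocks] ⇒ blocked
  3. P ← E → G ← V → T — E:fork[blocks]; G:collider[open]; V:fork[blocks] ⇒ blocked
  4. P ← E ← V → T — E:chain[blocks]; V:fork[blocks] ⇒ blocked
  5. P ← V → T — V:fork[blocks] ⇒ blocked
Since every path is blocked, d-separation holds.

Yes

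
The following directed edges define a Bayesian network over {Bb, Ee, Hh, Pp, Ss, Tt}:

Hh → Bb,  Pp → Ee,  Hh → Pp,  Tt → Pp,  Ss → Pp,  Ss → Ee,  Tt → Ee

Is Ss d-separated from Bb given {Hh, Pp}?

3 paths connect Ss and Bb; each must be blocked for d-separation to hold:
Path 1: Ss → Pp ← Hh → Bb
  Hh is a fork here and Hh is conditioned on, so the path is blocked at Hh.
Path 2: Ss → Ee ← Pp ← Hh → Bb
  Ee is a collider here and neither Ee nor any of its descendants is conditioned on, so the collider stays closed — the path is blocked at Ee.
Path 3: Ss → Ee ← Tt → Pp ← Hh → Bb
  Ee is a collider here and neither Ee nor any of its descendants is conditioned on, so the collider stays closed — the path is blocked at Ee.
All paths are blocked; Ss ⊥ Bb | {Hh, Pp} holds.

Yes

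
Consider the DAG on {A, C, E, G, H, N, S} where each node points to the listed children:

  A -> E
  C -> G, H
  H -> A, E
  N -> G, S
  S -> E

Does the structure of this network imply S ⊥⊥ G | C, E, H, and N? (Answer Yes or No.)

Enumerating the 3 paths from S to G and testing each for blocking by {C, E, H, N}:
Path 1: S → E ← H ← C → G
  H is a chain here and H is conditioned on, so the path is blocked at H.
Path 2: S → E ← A ← H ← C → G
  H is a chain here and H is conditioned on, so the path is blocked at H.
Path 3: S ← N → G
  N is a fork here and N is conditioned on, so the path is blocked at N.
Every path is blocked, so S and G are d-separated given {C, E, H, N}.

Yes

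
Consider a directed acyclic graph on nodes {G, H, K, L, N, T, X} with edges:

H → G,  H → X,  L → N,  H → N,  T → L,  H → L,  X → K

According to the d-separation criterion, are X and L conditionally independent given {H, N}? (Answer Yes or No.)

Yes

We examine all 2 paths between X and L:
  1. X ← H → L — H:fork[blocks] ⇒ blocked
  2. X ← H → N ← L — H:fork[blocks]; N:collider[open] ⇒ blocked
Every path is blocked, so X and L are d-separated given {H, N}.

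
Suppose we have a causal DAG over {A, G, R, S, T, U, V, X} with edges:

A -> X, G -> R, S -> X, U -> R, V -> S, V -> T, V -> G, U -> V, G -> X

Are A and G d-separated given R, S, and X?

We examine all 3 paths between A and G:
Path 1: A → X ← G
  X is a collider and X is conditioned on, which opens it — no node blocks this path, so it is active.
Path 2: A → X ← S ← V ← U → R ← G
  S is a chain here and S is conditioned on, so the path is blocked at S.
Path 3: A → X ← S ← V → G
  S is a chain here and S is conditioned on, so the path is blocked at S.
Because an active path exists, A and G are not d-separated.

No — A and G are not d-separated given {R, S, X}.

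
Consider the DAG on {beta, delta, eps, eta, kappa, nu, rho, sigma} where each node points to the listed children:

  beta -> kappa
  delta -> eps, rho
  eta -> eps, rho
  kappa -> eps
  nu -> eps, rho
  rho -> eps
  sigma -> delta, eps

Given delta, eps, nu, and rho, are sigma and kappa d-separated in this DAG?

We examine all 5 paths between sigma and kappa:
Path 1: sigma → eps ← kappa
  eps is a collider and eps is conditioned on, which opens it — no node blocks this path, so it is active.
Path 2: sigma → delta → eps ← kappa
  delta is a chain here and delta is conditioned on, so the path is blocked at delta.
Path 3: sigma → delta → rho → eps ← kappa
  delta is a chain here and delta is conditioned on, so the path is blocked at delta.
Path 4: sigma → delta → rho ← eta → eps ← kappa
  delta is a chain here and delta is conditioned on, so the path is blocked at delta.
Path 5: sigma → delta → rho ← nu → eps ← kappa
  delta is a chain here and delta is conditioned on, so the path is blocked at delta.
At least one path is unblocked, so d-separation fails.

No — sigma and kappa are not d-separated given {delta, eps, nu, rho}.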